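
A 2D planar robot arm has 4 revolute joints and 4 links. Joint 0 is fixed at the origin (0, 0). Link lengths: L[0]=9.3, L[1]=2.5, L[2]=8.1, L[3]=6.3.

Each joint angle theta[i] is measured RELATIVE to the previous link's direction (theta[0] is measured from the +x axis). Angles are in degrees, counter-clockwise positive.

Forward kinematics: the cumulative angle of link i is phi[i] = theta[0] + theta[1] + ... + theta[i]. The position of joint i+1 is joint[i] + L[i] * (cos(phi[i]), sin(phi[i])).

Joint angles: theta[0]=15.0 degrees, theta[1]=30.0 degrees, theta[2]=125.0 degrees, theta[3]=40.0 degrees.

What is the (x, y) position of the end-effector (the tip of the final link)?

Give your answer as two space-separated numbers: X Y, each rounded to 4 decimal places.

joint[0] = (0.0000, 0.0000)  (base)
link 0: phi[0] = 15 = 15 deg
  cos(15 deg) = 0.9659, sin(15 deg) = 0.2588
  joint[1] = (0.0000, 0.0000) + 9.3 * (0.9659, 0.2588) = (0.0000 + 8.9831, 0.0000 + 2.4070) = (8.9831, 2.4070)
link 1: phi[1] = 15 + 30 = 45 deg
  cos(45 deg) = 0.7071, sin(45 deg) = 0.7071
  joint[2] = (8.9831, 2.4070) + 2.5 * (0.7071, 0.7071) = (8.9831 + 1.7678, 2.4070 + 1.7678) = (10.7509, 4.1748)
link 2: phi[2] = 15 + 30 + 125 = 170 deg
  cos(170 deg) = -0.9848, sin(170 deg) = 0.1736
  joint[3] = (10.7509, 4.1748) + 8.1 * (-0.9848, 0.1736) = (10.7509 + -7.9769, 4.1748 + 1.4066) = (2.7739, 5.5813)
link 3: phi[3] = 15 + 30 + 125 + 40 = 210 deg
  cos(210 deg) = -0.8660, sin(210 deg) = -0.5000
  joint[4] = (2.7739, 5.5813) + 6.3 * (-0.8660, -0.5000) = (2.7739 + -5.4560, 5.5813 + -3.1500) = (-2.6820, 2.4313)
End effector: (-2.6820, 2.4313)

Answer: -2.6820 2.4313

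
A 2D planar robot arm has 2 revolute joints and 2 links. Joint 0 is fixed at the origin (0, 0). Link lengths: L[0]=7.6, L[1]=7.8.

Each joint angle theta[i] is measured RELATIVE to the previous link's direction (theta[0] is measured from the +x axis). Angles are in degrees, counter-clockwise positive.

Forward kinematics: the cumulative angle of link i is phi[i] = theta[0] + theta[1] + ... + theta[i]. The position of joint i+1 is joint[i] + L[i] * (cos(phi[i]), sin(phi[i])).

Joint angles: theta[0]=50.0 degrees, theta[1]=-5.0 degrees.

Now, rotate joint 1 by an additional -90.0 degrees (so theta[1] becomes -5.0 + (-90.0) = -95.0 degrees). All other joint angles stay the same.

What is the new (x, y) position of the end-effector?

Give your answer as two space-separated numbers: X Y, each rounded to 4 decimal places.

joint[0] = (0.0000, 0.0000)  (base)
link 0: phi[0] = 50 = 50 deg
  cos(50 deg) = 0.6428, sin(50 deg) = 0.7660
  joint[1] = (0.0000, 0.0000) + 7.6 * (0.6428, 0.7660) = (0.0000 + 4.8852, 0.0000 + 5.8219) = (4.8852, 5.8219)
link 1: phi[1] = 50 + -95 = -45 deg
  cos(-45 deg) = 0.7071, sin(-45 deg) = -0.7071
  joint[2] = (4.8852, 5.8219) + 7.8 * (0.7071, -0.7071) = (4.8852 + 5.5154, 5.8219 + -5.5154) = (10.4006, 0.3065)
End effector: (10.4006, 0.3065)

Answer: 10.4006 0.3065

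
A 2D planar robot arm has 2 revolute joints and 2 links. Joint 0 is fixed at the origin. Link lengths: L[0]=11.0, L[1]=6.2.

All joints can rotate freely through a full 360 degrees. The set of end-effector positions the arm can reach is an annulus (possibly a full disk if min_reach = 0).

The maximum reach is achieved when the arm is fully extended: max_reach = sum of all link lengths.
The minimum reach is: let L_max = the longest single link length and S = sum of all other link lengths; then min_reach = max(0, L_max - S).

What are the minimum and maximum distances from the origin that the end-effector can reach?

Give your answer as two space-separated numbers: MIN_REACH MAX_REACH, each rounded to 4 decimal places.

Link lengths: [11.0, 6.2]
max_reach = 11 + 6.2 = 17.2
L_max = max([11.0, 6.2]) = 11
S (sum of others) = 17.2 - 11 = 6.2
min_reach = max(0, 11 - 6.2) = max(0, 4.8) = 4.8

Answer: 4.8000 17.2000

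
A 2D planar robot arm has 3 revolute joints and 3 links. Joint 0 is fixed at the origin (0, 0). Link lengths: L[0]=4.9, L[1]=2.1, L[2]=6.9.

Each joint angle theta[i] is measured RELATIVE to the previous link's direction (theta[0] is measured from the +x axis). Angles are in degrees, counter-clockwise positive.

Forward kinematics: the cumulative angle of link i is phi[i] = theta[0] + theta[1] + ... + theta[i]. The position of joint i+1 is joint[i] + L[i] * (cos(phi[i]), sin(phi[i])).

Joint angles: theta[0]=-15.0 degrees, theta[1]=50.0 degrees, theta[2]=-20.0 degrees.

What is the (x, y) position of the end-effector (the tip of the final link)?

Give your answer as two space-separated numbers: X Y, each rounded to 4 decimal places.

joint[0] = (0.0000, 0.0000)  (base)
link 0: phi[0] = -15 = -15 deg
  cos(-15 deg) = 0.9659, sin(-15 deg) = -0.2588
  joint[1] = (0.0000, 0.0000) + 4.9 * (0.9659, -0.2588) = (0.0000 + 4.7330, 0.0000 + -1.2682) = (4.7330, -1.2682)
link 1: phi[1] = -15 + 50 = 35 deg
  cos(35 deg) = 0.8192, sin(35 deg) = 0.5736
  joint[2] = (4.7330, -1.2682) + 2.1 * (0.8192, 0.5736) = (4.7330 + 1.7202, -1.2682 + 1.2045) = (6.4533, -0.0637)
link 2: phi[2] = -15 + 50 + -20 = 15 deg
  cos(15 deg) = 0.9659, sin(15 deg) = 0.2588
  joint[3] = (6.4533, -0.0637) + 6.9 * (0.9659, 0.2588) = (6.4533 + 6.6649, -0.0637 + 1.7859) = (13.1181, 1.7221)
End effector: (13.1181, 1.7221)

Answer: 13.1181 1.7221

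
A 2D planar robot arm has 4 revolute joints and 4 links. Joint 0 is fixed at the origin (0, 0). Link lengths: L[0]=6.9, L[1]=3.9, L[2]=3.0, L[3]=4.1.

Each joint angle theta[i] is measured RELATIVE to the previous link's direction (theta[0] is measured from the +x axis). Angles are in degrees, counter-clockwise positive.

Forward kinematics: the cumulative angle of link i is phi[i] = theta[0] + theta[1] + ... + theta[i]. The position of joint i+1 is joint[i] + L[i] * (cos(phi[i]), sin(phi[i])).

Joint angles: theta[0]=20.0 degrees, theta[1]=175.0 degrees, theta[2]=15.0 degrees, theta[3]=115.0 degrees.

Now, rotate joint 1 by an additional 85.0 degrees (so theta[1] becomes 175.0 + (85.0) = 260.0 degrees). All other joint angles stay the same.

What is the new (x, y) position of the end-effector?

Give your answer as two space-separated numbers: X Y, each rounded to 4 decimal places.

Answer: 11.0644 -1.0590

Derivation:
joint[0] = (0.0000, 0.0000)  (base)
link 0: phi[0] = 20 = 20 deg
  cos(20 deg) = 0.9397, sin(20 deg) = 0.3420
  joint[1] = (0.0000, 0.0000) + 6.9 * (0.9397, 0.3420) = (0.0000 + 6.4839, 0.0000 + 2.3599) = (6.4839, 2.3599)
link 1: phi[1] = 20 + 260 = 280 deg
  cos(280 deg) = 0.1736, sin(280 deg) = -0.9848
  joint[2] = (6.4839, 2.3599) + 3.9 * (0.1736, -0.9848) = (6.4839 + 0.6772, 2.3599 + -3.8408) = (7.1611, -1.4808)
link 2: phi[2] = 20 + 260 + 15 = 295 deg
  cos(295 deg) = 0.4226, sin(295 deg) = -0.9063
  joint[3] = (7.1611, -1.4808) + 3 * (0.4226, -0.9063) = (7.1611 + 1.2679, -1.4808 + -2.7189) = (8.4290, -4.1997)
link 3: phi[3] = 20 + 260 + 15 + 115 = 410 deg
  cos(410 deg) = 0.6428, sin(410 deg) = 0.7660
  joint[4] = (8.4290, -4.1997) + 4.1 * (0.6428, 0.7660) = (8.4290 + 2.6354, -4.1997 + 3.1408) = (11.0644, -1.0590)
End effector: (11.0644, -1.0590)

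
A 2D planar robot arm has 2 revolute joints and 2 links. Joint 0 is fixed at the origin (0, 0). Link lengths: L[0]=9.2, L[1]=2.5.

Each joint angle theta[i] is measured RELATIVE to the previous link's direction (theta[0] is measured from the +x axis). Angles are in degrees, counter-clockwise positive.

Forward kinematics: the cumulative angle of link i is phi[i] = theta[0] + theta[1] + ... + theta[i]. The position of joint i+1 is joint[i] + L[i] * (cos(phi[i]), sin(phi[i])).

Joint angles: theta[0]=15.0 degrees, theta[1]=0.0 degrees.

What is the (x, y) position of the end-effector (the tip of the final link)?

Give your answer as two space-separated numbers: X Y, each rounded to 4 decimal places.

Answer: 11.3013 3.0282

Derivation:
joint[0] = (0.0000, 0.0000)  (base)
link 0: phi[0] = 15 = 15 deg
  cos(15 deg) = 0.9659, sin(15 deg) = 0.2588
  joint[1] = (0.0000, 0.0000) + 9.2 * (0.9659, 0.2588) = (0.0000 + 8.8865, 0.0000 + 2.3811) = (8.8865, 2.3811)
link 1: phi[1] = 15 + 0 = 15 deg
  cos(15 deg) = 0.9659, sin(15 deg) = 0.2588
  joint[2] = (8.8865, 2.3811) + 2.5 * (0.9659, 0.2588) = (8.8865 + 2.4148, 2.3811 + 0.6470) = (11.3013, 3.0282)
End effector: (11.3013, 3.0282)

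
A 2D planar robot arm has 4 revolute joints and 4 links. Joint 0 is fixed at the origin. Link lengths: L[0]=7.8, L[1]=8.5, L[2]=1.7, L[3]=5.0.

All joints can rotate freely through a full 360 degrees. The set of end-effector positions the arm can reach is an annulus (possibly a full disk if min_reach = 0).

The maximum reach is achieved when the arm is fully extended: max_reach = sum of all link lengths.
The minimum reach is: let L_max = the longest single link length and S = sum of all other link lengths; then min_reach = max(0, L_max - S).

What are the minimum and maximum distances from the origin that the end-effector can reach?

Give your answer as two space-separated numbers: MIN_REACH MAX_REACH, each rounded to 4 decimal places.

Answer: 0.0000 23.0000

Derivation:
Link lengths: [7.8, 8.5, 1.7, 5.0]
max_reach = 7.8 + 8.5 + 1.7 + 5 = 23
L_max = max([7.8, 8.5, 1.7, 5.0]) = 8.5
S (sum of others) = 23 - 8.5 = 14.5
min_reach = max(0, 8.5 - 14.5) = max(0, -6) = 0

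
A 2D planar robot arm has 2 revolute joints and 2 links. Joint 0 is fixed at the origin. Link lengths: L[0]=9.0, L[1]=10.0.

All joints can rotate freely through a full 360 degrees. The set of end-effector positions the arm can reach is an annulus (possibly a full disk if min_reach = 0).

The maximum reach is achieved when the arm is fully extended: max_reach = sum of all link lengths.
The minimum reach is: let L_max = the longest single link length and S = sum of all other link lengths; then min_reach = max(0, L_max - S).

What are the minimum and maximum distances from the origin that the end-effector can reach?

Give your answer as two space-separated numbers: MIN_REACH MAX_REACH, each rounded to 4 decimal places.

Link lengths: [9.0, 10.0]
max_reach = 9 + 10 = 19
L_max = max([9.0, 10.0]) = 10
S (sum of others) = 19 - 10 = 9
min_reach = max(0, 10 - 9) = max(0, 1) = 1

Answer: 1.0000 19.0000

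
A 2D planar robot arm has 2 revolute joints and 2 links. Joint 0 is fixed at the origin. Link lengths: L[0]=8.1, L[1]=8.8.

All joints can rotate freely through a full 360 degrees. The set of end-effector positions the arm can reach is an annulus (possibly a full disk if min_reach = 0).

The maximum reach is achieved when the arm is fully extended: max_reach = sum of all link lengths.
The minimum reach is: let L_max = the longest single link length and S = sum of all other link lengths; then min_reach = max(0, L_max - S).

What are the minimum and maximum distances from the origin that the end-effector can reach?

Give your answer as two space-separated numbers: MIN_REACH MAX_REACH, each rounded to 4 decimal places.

Link lengths: [8.1, 8.8]
max_reach = 8.1 + 8.8 = 16.9
L_max = max([8.1, 8.8]) = 8.8
S (sum of others) = 16.9 - 8.8 = 8.1
min_reach = max(0, 8.8 - 8.1) = max(0, 0.7) = 0.7

Answer: 0.7000 16.9000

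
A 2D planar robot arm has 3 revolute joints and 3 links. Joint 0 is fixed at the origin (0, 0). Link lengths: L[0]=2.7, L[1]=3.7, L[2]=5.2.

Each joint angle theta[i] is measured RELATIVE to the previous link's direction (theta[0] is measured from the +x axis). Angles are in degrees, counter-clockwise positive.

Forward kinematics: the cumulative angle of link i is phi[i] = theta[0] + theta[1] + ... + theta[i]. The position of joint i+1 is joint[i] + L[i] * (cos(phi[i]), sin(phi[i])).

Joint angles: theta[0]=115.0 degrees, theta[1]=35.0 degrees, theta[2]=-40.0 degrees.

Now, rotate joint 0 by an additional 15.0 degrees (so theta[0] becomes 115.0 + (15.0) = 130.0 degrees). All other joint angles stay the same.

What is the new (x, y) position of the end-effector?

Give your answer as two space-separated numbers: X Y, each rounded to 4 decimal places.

Answer: -8.2920 7.2855

Derivation:
joint[0] = (0.0000, 0.0000)  (base)
link 0: phi[0] = 130 = 130 deg
  cos(130 deg) = -0.6428, sin(130 deg) = 0.7660
  joint[1] = (0.0000, 0.0000) + 2.7 * (-0.6428, 0.7660) = (0.0000 + -1.7355, 0.0000 + 2.0683) = (-1.7355, 2.0683)
link 1: phi[1] = 130 + 35 = 165 deg
  cos(165 deg) = -0.9659, sin(165 deg) = 0.2588
  joint[2] = (-1.7355, 2.0683) + 3.7 * (-0.9659, 0.2588) = (-1.7355 + -3.5739, 2.0683 + 0.9576) = (-5.3095, 3.0260)
link 2: phi[2] = 130 + 35 + -40 = 125 deg
  cos(125 deg) = -0.5736, sin(125 deg) = 0.8192
  joint[3] = (-5.3095, 3.0260) + 5.2 * (-0.5736, 0.8192) = (-5.3095 + -2.9826, 3.0260 + 4.2596) = (-8.2920, 7.2855)
End effector: (-8.2920, 7.2855)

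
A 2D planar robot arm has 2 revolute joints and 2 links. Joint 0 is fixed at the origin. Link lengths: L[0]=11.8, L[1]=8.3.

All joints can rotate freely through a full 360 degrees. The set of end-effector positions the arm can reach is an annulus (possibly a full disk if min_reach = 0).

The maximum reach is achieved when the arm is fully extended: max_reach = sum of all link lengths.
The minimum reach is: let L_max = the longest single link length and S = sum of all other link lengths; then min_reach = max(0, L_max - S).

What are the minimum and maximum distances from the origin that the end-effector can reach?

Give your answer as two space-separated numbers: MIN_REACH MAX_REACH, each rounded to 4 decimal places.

Link lengths: [11.8, 8.3]
max_reach = 11.8 + 8.3 = 20.1
L_max = max([11.8, 8.3]) = 11.8
S (sum of others) = 20.1 - 11.8 = 8.3
min_reach = max(0, 11.8 - 8.3) = max(0, 3.5) = 3.5

Answer: 3.5000 20.1000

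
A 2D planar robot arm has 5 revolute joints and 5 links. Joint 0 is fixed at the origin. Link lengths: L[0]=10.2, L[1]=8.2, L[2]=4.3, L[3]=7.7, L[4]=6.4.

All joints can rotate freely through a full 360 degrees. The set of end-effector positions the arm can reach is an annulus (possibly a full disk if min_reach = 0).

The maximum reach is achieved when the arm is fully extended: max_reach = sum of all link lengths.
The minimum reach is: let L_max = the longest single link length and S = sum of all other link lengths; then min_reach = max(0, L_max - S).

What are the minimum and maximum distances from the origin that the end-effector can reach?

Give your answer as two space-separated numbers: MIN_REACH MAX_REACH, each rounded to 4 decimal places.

Link lengths: [10.2, 8.2, 4.3, 7.7, 6.4]
max_reach = 10.2 + 8.2 + 4.3 + 7.7 + 6.4 = 36.8
L_max = max([10.2, 8.2, 4.3, 7.7, 6.4]) = 10.2
S (sum of others) = 36.8 - 10.2 = 26.6
min_reach = max(0, 10.2 - 26.6) = max(0, -16.4) = 0

Answer: 0.0000 36.8000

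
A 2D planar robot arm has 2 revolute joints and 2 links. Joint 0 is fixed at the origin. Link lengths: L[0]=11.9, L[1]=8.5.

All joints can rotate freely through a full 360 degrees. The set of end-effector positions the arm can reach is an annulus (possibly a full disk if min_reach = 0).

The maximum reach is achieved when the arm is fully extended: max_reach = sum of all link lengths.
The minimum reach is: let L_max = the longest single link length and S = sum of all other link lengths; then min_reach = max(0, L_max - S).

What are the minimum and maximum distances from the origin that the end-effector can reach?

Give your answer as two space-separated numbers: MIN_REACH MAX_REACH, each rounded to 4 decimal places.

Link lengths: [11.9, 8.5]
max_reach = 11.9 + 8.5 = 20.4
L_max = max([11.9, 8.5]) = 11.9
S (sum of others) = 20.4 - 11.9 = 8.5
min_reach = max(0, 11.9 - 8.5) = max(0, 3.4) = 3.4

Answer: 3.4000 20.4000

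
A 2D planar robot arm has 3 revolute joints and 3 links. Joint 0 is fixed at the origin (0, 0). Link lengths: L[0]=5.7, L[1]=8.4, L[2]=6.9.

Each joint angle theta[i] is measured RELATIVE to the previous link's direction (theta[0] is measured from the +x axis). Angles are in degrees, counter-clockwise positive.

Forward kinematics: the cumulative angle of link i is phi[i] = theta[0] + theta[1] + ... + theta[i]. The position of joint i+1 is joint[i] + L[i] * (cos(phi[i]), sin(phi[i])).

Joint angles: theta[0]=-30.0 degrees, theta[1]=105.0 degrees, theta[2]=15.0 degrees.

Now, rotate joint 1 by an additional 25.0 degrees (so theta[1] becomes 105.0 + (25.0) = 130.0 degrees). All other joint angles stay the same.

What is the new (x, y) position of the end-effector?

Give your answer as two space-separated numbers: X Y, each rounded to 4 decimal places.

joint[0] = (0.0000, 0.0000)  (base)
link 0: phi[0] = -30 = -30 deg
  cos(-30 deg) = 0.8660, sin(-30 deg) = -0.5000
  joint[1] = (0.0000, 0.0000) + 5.7 * (0.8660, -0.5000) = (0.0000 + 4.9363, 0.0000 + -2.8500) = (4.9363, -2.8500)
link 1: phi[1] = -30 + 130 = 100 deg
  cos(100 deg) = -0.1736, sin(100 deg) = 0.9848
  joint[2] = (4.9363, -2.8500) + 8.4 * (-0.1736, 0.9848) = (4.9363 + -1.4586, -2.8500 + 8.2724) = (3.4777, 5.4224)
link 2: phi[2] = -30 + 130 + 15 = 115 deg
  cos(115 deg) = -0.4226, sin(115 deg) = 0.9063
  joint[3] = (3.4777, 5.4224) + 6.9 * (-0.4226, 0.9063) = (3.4777 + -2.9161, 5.4224 + 6.2535) = (0.5616, 11.6759)
End effector: (0.5616, 11.6759)

Answer: 0.5616 11.6759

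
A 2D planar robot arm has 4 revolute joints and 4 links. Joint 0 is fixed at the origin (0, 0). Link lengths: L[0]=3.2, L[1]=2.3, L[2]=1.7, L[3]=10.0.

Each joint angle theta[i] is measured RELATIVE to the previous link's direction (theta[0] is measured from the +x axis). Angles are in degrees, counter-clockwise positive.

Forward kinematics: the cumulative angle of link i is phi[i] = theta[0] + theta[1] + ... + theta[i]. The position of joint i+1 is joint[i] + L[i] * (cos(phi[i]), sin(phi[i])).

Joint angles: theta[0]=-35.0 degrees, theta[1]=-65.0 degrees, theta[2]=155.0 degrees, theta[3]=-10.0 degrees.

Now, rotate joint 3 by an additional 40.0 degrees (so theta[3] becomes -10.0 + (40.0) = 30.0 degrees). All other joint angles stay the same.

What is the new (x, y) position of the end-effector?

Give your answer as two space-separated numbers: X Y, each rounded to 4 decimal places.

joint[0] = (0.0000, 0.0000)  (base)
link 0: phi[0] = -35 = -35 deg
  cos(-35 deg) = 0.8192, sin(-35 deg) = -0.5736
  joint[1] = (0.0000, 0.0000) + 3.2 * (0.8192, -0.5736) = (0.0000 + 2.6213, 0.0000 + -1.8354) = (2.6213, -1.8354)
link 1: phi[1] = -35 + -65 = -100 deg
  cos(-100 deg) = -0.1736, sin(-100 deg) = -0.9848
  joint[2] = (2.6213, -1.8354) + 2.3 * (-0.1736, -0.9848) = (2.6213 + -0.3994, -1.8354 + -2.2651) = (2.2219, -4.1005)
link 2: phi[2] = -35 + -65 + 155 = 55 deg
  cos(55 deg) = 0.5736, sin(55 deg) = 0.8192
  joint[3] = (2.2219, -4.1005) + 1.7 * (0.5736, 0.8192) = (2.2219 + 0.9751, -4.1005 + 1.3926) = (3.1970, -2.7079)
link 3: phi[3] = -35 + -65 + 155 + 30 = 85 deg
  cos(85 deg) = 0.0872, sin(85 deg) = 0.9962
  joint[4] = (3.1970, -2.7079) + 10 * (0.0872, 0.9962) = (3.1970 + 0.8716, -2.7079 + 9.9619) = (4.0685, 7.2540)
End effector: (4.0685, 7.2540)

Answer: 4.0685 7.2540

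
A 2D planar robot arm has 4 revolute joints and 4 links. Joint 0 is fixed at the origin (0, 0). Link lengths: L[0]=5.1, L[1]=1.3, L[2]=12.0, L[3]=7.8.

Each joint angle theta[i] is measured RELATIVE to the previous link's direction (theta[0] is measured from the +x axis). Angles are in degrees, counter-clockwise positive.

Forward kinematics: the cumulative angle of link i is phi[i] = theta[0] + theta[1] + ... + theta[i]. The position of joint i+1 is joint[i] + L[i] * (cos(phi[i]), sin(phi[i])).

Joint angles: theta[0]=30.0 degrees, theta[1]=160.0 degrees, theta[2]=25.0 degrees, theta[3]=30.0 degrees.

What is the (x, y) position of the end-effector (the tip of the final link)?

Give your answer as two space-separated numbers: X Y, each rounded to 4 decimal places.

joint[0] = (0.0000, 0.0000)  (base)
link 0: phi[0] = 30 = 30 deg
  cos(30 deg) = 0.8660, sin(30 deg) = 0.5000
  joint[1] = (0.0000, 0.0000) + 5.1 * (0.8660, 0.5000) = (0.0000 + 4.4167, 0.0000 + 2.5500) = (4.4167, 2.5500)
link 1: phi[1] = 30 + 160 = 190 deg
  cos(190 deg) = -0.9848, sin(190 deg) = -0.1736
  joint[2] = (4.4167, 2.5500) + 1.3 * (-0.9848, -0.1736) = (4.4167 + -1.2803, 2.5500 + -0.2257) = (3.1365, 2.3243)
link 2: phi[2] = 30 + 160 + 25 = 215 deg
  cos(215 deg) = -0.8192, sin(215 deg) = -0.5736
  joint[3] = (3.1365, 2.3243) + 12 * (-0.8192, -0.5736) = (3.1365 + -9.8298, 2.3243 + -6.8829) = (-6.6933, -4.5587)
link 3: phi[3] = 30 + 160 + 25 + 30 = 245 deg
  cos(245 deg) = -0.4226, sin(245 deg) = -0.9063
  joint[4] = (-6.6933, -4.5587) + 7.8 * (-0.4226, -0.9063) = (-6.6933 + -3.2964, -4.5587 + -7.0692) = (-9.9898, -11.6279)
End effector: (-9.9898, -11.6279)

Answer: -9.9898 -11.6279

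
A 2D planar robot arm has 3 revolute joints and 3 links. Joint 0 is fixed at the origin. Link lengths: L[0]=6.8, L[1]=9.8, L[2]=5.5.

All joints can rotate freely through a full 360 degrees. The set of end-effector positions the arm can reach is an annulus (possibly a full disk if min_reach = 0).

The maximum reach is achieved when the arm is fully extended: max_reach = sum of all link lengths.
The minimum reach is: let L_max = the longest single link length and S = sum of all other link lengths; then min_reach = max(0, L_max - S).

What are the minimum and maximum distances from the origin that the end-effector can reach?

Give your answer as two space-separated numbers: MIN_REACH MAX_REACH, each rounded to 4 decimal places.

Link lengths: [6.8, 9.8, 5.5]
max_reach = 6.8 + 9.8 + 5.5 = 22.1
L_max = max([6.8, 9.8, 5.5]) = 9.8
S (sum of others) = 22.1 - 9.8 = 12.3
min_reach = max(0, 9.8 - 12.3) = max(0, -2.5) = 0

Answer: 0.0000 22.1000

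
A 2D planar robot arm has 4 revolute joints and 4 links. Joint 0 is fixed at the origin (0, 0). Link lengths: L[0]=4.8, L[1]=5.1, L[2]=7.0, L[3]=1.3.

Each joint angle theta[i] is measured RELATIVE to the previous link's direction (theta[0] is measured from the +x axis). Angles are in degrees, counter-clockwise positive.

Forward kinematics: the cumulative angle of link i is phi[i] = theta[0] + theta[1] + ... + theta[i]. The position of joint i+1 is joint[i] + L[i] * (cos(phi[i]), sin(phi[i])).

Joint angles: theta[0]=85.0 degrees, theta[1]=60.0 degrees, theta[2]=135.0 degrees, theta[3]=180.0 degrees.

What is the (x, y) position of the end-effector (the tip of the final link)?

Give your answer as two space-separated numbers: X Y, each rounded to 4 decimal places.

Answer: -2.7695 2.0936

Derivation:
joint[0] = (0.0000, 0.0000)  (base)
link 0: phi[0] = 85 = 85 deg
  cos(85 deg) = 0.0872, sin(85 deg) = 0.9962
  joint[1] = (0.0000, 0.0000) + 4.8 * (0.0872, 0.9962) = (0.0000 + 0.4183, 0.0000 + 4.7817) = (0.4183, 4.7817)
link 1: phi[1] = 85 + 60 = 145 deg
  cos(145 deg) = -0.8192, sin(145 deg) = 0.5736
  joint[2] = (0.4183, 4.7817) + 5.1 * (-0.8192, 0.5736) = (0.4183 + -4.1777, 4.7817 + 2.9252) = (-3.7593, 7.7070)
link 2: phi[2] = 85 + 60 + 135 = 280 deg
  cos(280 deg) = 0.1736, sin(280 deg) = -0.9848
  joint[3] = (-3.7593, 7.7070) + 7 * (0.1736, -0.9848) = (-3.7593 + 1.2155, 7.7070 + -6.8937) = (-2.5438, 0.8133)
link 3: phi[3] = 85 + 60 + 135 + 180 = 460 deg
  cos(460 deg) = -0.1736, sin(460 deg) = 0.9848
  joint[4] = (-2.5438, 0.8133) + 1.3 * (-0.1736, 0.9848) = (-2.5438 + -0.2257, 0.8133 + 1.2803) = (-2.7695, 2.0936)
End effector: (-2.7695, 2.0936)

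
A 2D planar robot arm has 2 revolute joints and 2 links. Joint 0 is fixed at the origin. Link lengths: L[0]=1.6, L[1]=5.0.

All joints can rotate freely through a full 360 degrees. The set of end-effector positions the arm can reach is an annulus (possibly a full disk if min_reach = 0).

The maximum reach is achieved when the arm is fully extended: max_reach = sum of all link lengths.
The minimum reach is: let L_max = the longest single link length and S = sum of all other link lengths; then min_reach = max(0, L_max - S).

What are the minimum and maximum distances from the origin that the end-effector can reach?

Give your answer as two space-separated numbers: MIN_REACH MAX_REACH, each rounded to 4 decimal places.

Link lengths: [1.6, 5.0]
max_reach = 1.6 + 5 = 6.6
L_max = max([1.6, 5.0]) = 5
S (sum of others) = 6.6 - 5 = 1.6
min_reach = max(0, 5 - 1.6) = max(0, 3.4) = 3.4

Answer: 3.4000 6.6000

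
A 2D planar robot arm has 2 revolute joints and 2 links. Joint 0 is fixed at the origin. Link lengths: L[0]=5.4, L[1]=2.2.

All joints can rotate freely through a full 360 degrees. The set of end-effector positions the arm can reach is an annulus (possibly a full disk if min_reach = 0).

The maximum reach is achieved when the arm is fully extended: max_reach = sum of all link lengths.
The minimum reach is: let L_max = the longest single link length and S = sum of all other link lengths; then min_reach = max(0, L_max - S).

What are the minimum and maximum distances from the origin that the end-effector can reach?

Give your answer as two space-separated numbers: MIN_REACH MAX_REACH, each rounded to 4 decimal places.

Link lengths: [5.4, 2.2]
max_reach = 5.4 + 2.2 = 7.6
L_max = max([5.4, 2.2]) = 5.4
S (sum of others) = 7.6 - 5.4 = 2.2
min_reach = max(0, 5.4 - 2.2) = max(0, 3.2) = 3.2

Answer: 3.2000 7.6000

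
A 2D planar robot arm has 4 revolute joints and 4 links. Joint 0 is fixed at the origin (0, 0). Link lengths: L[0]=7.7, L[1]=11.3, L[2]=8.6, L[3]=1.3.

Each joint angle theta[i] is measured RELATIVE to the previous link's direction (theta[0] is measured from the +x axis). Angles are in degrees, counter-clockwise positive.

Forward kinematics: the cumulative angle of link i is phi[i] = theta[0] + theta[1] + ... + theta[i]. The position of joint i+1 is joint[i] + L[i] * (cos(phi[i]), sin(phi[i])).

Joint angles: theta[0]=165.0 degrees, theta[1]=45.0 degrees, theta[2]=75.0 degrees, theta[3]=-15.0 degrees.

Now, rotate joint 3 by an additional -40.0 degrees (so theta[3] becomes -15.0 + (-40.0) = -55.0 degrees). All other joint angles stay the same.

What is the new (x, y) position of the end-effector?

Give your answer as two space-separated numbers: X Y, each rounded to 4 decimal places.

joint[0] = (0.0000, 0.0000)  (base)
link 0: phi[0] = 165 = 165 deg
  cos(165 deg) = -0.9659, sin(165 deg) = 0.2588
  joint[1] = (0.0000, 0.0000) + 7.7 * (-0.9659, 0.2588) = (0.0000 + -7.4376, 0.0000 + 1.9929) = (-7.4376, 1.9929)
link 1: phi[1] = 165 + 45 = 210 deg
  cos(210 deg) = -0.8660, sin(210 deg) = -0.5000
  joint[2] = (-7.4376, 1.9929) + 11.3 * (-0.8660, -0.5000) = (-7.4376 + -9.7861, 1.9929 + -5.6500) = (-17.2237, -3.6571)
link 2: phi[2] = 165 + 45 + 75 = 285 deg
  cos(285 deg) = 0.2588, sin(285 deg) = -0.9659
  joint[3] = (-17.2237, -3.6571) + 8.6 * (0.2588, -0.9659) = (-17.2237 + 2.2258, -3.6571 + -8.3070) = (-14.9979, -11.9641)
link 3: phi[3] = 165 + 45 + 75 + -55 = 230 deg
  cos(230 deg) = -0.6428, sin(230 deg) = -0.7660
  joint[4] = (-14.9979, -11.9641) + 1.3 * (-0.6428, -0.7660) = (-14.9979 + -0.8356, -11.9641 + -0.9959) = (-15.8335, -12.9599)
End effector: (-15.8335, -12.9599)

Answer: -15.8335 -12.9599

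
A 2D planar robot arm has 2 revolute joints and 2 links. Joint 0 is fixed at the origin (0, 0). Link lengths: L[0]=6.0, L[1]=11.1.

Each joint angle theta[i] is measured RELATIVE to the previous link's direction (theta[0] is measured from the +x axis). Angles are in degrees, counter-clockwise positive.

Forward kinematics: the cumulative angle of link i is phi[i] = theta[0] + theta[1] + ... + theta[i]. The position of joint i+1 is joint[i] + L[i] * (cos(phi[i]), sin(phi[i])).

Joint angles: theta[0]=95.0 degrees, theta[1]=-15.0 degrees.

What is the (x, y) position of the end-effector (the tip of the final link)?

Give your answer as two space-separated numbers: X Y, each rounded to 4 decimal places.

joint[0] = (0.0000, 0.0000)  (base)
link 0: phi[0] = 95 = 95 deg
  cos(95 deg) = -0.0872, sin(95 deg) = 0.9962
  joint[1] = (0.0000, 0.0000) + 6 * (-0.0872, 0.9962) = (0.0000 + -0.5229, 0.0000 + 5.9772) = (-0.5229, 5.9772)
link 1: phi[1] = 95 + -15 = 80 deg
  cos(80 deg) = 0.1736, sin(80 deg) = 0.9848
  joint[2] = (-0.5229, 5.9772) + 11.1 * (0.1736, 0.9848) = (-0.5229 + 1.9275, 5.9772 + 10.9314) = (1.4046, 16.9085)
End effector: (1.4046, 16.9085)

Answer: 1.4046 16.9085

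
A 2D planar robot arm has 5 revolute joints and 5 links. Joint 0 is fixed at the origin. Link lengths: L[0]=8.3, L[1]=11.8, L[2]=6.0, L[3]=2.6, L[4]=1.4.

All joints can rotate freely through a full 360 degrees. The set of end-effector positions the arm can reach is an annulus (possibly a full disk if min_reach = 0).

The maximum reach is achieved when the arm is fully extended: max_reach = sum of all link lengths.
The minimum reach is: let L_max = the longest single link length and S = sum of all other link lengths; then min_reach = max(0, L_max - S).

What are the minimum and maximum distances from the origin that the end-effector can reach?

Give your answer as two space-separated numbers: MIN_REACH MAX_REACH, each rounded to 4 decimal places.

Answer: 0.0000 30.1000

Derivation:
Link lengths: [8.3, 11.8, 6.0, 2.6, 1.4]
max_reach = 8.3 + 11.8 + 6 + 2.6 + 1.4 = 30.1
L_max = max([8.3, 11.8, 6.0, 2.6, 1.4]) = 11.8
S (sum of others) = 30.1 - 11.8 = 18.3
min_reach = max(0, 11.8 - 18.3) = max(0, -6.5) = 0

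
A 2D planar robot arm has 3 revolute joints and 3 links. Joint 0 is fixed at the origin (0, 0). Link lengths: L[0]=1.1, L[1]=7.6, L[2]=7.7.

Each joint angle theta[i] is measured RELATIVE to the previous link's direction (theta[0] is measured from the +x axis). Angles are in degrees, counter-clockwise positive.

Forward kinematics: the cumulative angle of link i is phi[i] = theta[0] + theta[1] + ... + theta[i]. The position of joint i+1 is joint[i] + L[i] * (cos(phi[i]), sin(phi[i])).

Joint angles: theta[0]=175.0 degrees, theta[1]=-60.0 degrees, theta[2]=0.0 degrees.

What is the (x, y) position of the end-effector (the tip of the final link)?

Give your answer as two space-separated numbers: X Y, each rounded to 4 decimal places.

Answer: -7.5619 13.9624

Derivation:
joint[0] = (0.0000, 0.0000)  (base)
link 0: phi[0] = 175 = 175 deg
  cos(175 deg) = -0.9962, sin(175 deg) = 0.0872
  joint[1] = (0.0000, 0.0000) + 1.1 * (-0.9962, 0.0872) = (0.0000 + -1.0958, 0.0000 + 0.0959) = (-1.0958, 0.0959)
link 1: phi[1] = 175 + -60 = 115 deg
  cos(115 deg) = -0.4226, sin(115 deg) = 0.9063
  joint[2] = (-1.0958, 0.0959) + 7.6 * (-0.4226, 0.9063) = (-1.0958 + -3.2119, 0.0959 + 6.8879) = (-4.3077, 6.9838)
link 2: phi[2] = 175 + -60 + 0 = 115 deg
  cos(115 deg) = -0.4226, sin(115 deg) = 0.9063
  joint[3] = (-4.3077, 6.9838) + 7.7 * (-0.4226, 0.9063) = (-4.3077 + -3.2542, 6.9838 + 6.9786) = (-7.5619, 13.9624)
End effector: (-7.5619, 13.9624)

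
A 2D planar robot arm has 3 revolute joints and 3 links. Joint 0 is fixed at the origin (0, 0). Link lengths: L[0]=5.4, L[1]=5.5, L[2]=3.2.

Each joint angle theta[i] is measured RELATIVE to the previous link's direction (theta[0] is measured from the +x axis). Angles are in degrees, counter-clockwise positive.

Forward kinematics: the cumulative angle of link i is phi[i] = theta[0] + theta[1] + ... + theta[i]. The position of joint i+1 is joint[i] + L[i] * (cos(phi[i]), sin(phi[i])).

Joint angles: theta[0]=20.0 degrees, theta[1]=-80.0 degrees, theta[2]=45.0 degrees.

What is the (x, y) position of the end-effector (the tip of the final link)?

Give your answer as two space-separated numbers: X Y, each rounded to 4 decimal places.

Answer: 10.9153 -3.7445

Derivation:
joint[0] = (0.0000, 0.0000)  (base)
link 0: phi[0] = 20 = 20 deg
  cos(20 deg) = 0.9397, sin(20 deg) = 0.3420
  joint[1] = (0.0000, 0.0000) + 5.4 * (0.9397, 0.3420) = (0.0000 + 5.0743, 0.0000 + 1.8469) = (5.0743, 1.8469)
link 1: phi[1] = 20 + -80 = -60 deg
  cos(-60 deg) = 0.5000, sin(-60 deg) = -0.8660
  joint[2] = (5.0743, 1.8469) + 5.5 * (0.5000, -0.8660) = (5.0743 + 2.7500, 1.8469 + -4.7631) = (7.8243, -2.9162)
link 2: phi[2] = 20 + -80 + 45 = -15 deg
  cos(-15 deg) = 0.9659, sin(-15 deg) = -0.2588
  joint[3] = (7.8243, -2.9162) + 3.2 * (0.9659, -0.2588) = (7.8243 + 3.0910, -2.9162 + -0.8282) = (10.9153, -3.7445)
End effector: (10.9153, -3.7445)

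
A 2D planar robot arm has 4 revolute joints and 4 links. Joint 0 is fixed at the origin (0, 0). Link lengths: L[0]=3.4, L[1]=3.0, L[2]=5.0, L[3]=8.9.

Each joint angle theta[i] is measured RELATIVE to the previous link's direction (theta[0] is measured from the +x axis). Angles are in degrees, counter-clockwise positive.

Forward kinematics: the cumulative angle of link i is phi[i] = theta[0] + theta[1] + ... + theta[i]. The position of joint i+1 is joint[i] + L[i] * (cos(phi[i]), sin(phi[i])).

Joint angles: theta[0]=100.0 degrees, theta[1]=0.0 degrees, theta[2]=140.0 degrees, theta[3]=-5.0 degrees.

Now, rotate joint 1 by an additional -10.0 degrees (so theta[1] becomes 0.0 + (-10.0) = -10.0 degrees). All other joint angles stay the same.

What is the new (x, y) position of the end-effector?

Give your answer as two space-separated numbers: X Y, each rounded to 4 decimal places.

Answer: -10.0976 -3.7751

Derivation:
joint[0] = (0.0000, 0.0000)  (base)
link 0: phi[0] = 100 = 100 deg
  cos(100 deg) = -0.1736, sin(100 deg) = 0.9848
  joint[1] = (0.0000, 0.0000) + 3.4 * (-0.1736, 0.9848) = (0.0000 + -0.5904, 0.0000 + 3.3483) = (-0.5904, 3.3483)
link 1: phi[1] = 100 + -10 = 90 deg
  cos(90 deg) = 0.0000, sin(90 deg) = 1.0000
  joint[2] = (-0.5904, 3.3483) + 3 * (0.0000, 1.0000) = (-0.5904 + 0.0000, 3.3483 + 3.0000) = (-0.5904, 6.3483)
link 2: phi[2] = 100 + -10 + 140 = 230 deg
  cos(230 deg) = -0.6428, sin(230 deg) = -0.7660
  joint[3] = (-0.5904, 6.3483) + 5 * (-0.6428, -0.7660) = (-0.5904 + -3.2139, 6.3483 + -3.8302) = (-3.8043, 2.5181)
link 3: phi[3] = 100 + -10 + 140 + -5 = 225 deg
  cos(225 deg) = -0.7071, sin(225 deg) = -0.7071
  joint[4] = (-3.8043, 2.5181) + 8.9 * (-0.7071, -0.7071) = (-3.8043 + -6.2933, 2.5181 + -6.2933) = (-10.0976, -3.7751)
End effector: (-10.0976, -3.7751)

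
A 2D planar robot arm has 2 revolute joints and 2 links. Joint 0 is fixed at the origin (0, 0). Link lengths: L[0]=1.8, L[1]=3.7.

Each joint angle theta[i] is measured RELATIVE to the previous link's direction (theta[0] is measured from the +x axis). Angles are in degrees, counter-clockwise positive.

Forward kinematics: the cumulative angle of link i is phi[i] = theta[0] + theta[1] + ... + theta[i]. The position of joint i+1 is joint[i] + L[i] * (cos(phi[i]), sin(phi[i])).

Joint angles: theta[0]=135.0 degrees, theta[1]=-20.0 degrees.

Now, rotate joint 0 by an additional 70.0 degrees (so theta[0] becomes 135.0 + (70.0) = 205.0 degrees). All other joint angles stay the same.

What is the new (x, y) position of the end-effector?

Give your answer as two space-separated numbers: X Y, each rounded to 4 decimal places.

joint[0] = (0.0000, 0.0000)  (base)
link 0: phi[0] = 205 = 205 deg
  cos(205 deg) = -0.9063, sin(205 deg) = -0.4226
  joint[1] = (0.0000, 0.0000) + 1.8 * (-0.9063, -0.4226) = (0.0000 + -1.6314, 0.0000 + -0.7607) = (-1.6314, -0.7607)
link 1: phi[1] = 205 + -20 = 185 deg
  cos(185 deg) = -0.9962, sin(185 deg) = -0.0872
  joint[2] = (-1.6314, -0.7607) + 3.7 * (-0.9962, -0.0872) = (-1.6314 + -3.6859, -0.7607 + -0.3225) = (-5.3173, -1.0832)
End effector: (-5.3173, -1.0832)

Answer: -5.3173 -1.0832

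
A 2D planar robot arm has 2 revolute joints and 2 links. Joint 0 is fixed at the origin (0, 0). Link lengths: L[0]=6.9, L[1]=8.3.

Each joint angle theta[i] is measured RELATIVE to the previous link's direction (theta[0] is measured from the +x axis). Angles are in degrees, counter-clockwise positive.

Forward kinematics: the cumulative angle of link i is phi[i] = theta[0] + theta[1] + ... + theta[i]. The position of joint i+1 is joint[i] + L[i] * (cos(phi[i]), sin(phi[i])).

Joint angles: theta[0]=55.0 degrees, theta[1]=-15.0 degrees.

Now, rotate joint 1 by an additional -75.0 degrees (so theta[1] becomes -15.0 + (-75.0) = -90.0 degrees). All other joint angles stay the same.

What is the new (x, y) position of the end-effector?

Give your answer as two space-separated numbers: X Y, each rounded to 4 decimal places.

joint[0] = (0.0000, 0.0000)  (base)
link 0: phi[0] = 55 = 55 deg
  cos(55 deg) = 0.5736, sin(55 deg) = 0.8192
  joint[1] = (0.0000, 0.0000) + 6.9 * (0.5736, 0.8192) = (0.0000 + 3.9577, 0.0000 + 5.6521) = (3.9577, 5.6521)
link 1: phi[1] = 55 + -90 = -35 deg
  cos(-35 deg) = 0.8192, sin(-35 deg) = -0.5736
  joint[2] = (3.9577, 5.6521) + 8.3 * (0.8192, -0.5736) = (3.9577 + 6.7990, 5.6521 + -4.7607) = (10.7566, 0.8915)
End effector: (10.7566, 0.8915)

Answer: 10.7566 0.8915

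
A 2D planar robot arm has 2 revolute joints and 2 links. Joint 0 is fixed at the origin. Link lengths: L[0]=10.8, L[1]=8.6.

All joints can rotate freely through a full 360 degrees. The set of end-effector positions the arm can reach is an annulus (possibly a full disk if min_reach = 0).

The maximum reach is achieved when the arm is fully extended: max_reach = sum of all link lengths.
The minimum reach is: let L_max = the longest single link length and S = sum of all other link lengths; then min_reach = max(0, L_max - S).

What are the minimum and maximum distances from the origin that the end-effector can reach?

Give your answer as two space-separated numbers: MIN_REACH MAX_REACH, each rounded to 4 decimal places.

Answer: 2.2000 19.4000

Derivation:
Link lengths: [10.8, 8.6]
max_reach = 10.8 + 8.6 = 19.4
L_max = max([10.8, 8.6]) = 10.8
S (sum of others) = 19.4 - 10.8 = 8.6
min_reach = max(0, 10.8 - 8.6) = max(0, 2.2) = 2.2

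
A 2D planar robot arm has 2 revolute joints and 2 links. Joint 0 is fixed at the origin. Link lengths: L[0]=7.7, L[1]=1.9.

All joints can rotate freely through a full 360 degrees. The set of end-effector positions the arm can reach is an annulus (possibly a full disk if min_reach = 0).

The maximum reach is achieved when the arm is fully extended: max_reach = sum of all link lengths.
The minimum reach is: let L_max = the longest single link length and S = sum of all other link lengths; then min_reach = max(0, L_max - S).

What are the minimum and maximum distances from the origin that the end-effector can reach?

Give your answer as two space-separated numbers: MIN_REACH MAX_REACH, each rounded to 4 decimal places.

Answer: 5.8000 9.6000

Derivation:
Link lengths: [7.7, 1.9]
max_reach = 7.7 + 1.9 = 9.6
L_max = max([7.7, 1.9]) = 7.7
S (sum of others) = 9.6 - 7.7 = 1.9
min_reach = max(0, 7.7 - 1.9) = max(0, 5.8) = 5.8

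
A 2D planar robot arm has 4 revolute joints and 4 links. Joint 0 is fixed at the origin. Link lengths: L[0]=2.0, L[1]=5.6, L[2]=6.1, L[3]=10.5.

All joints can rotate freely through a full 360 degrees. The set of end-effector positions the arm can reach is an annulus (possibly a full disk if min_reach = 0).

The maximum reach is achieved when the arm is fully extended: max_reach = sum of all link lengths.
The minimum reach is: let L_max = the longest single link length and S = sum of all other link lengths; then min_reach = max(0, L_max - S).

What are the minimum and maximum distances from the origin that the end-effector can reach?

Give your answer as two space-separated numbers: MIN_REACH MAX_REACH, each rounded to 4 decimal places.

Answer: 0.0000 24.2000

Derivation:
Link lengths: [2.0, 5.6, 6.1, 10.5]
max_reach = 2 + 5.6 + 6.1 + 10.5 = 24.2
L_max = max([2.0, 5.6, 6.1, 10.5]) = 10.5
S (sum of others) = 24.2 - 10.5 = 13.7
min_reach = max(0, 10.5 - 13.7) = max(0, -3.2) = 0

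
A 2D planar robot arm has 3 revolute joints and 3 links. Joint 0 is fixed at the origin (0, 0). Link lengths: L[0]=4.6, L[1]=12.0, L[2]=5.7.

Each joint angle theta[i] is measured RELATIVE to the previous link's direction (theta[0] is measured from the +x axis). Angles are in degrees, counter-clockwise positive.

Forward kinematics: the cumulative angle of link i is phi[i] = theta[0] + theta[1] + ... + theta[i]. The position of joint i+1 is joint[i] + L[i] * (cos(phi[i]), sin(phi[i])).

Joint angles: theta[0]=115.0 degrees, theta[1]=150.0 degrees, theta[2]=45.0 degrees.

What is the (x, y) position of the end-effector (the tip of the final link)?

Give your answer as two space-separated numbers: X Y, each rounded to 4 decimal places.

joint[0] = (0.0000, 0.0000)  (base)
link 0: phi[0] = 115 = 115 deg
  cos(115 deg) = -0.4226, sin(115 deg) = 0.9063
  joint[1] = (0.0000, 0.0000) + 4.6 * (-0.4226, 0.9063) = (0.0000 + -1.9440, 0.0000 + 4.1690) = (-1.9440, 4.1690)
link 1: phi[1] = 115 + 150 = 265 deg
  cos(265 deg) = -0.0872, sin(265 deg) = -0.9962
  joint[2] = (-1.9440, 4.1690) + 12 * (-0.0872, -0.9962) = (-1.9440 + -1.0459, 4.1690 + -11.9543) = (-2.9899, -7.7853)
link 2: phi[2] = 115 + 150 + 45 = 310 deg
  cos(310 deg) = 0.6428, sin(310 deg) = -0.7660
  joint[3] = (-2.9899, -7.7853) + 5.7 * (0.6428, -0.7660) = (-2.9899 + 3.6639, -7.7853 + -4.3665) = (0.6740, -12.1518)
End effector: (0.6740, -12.1518)

Answer: 0.6740 -12.1518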